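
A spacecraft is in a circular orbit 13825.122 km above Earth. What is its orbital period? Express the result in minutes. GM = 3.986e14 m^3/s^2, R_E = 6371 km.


r = 20196.1220 km = 2.0196122e+07 m
T = 2*pi*sqrt(r^3/mu) = 2*pi*sqrt(8.2376618e+21 / 3.986e14)
T = 28563.6169 s = 476.0603 min

476.0603 minutes


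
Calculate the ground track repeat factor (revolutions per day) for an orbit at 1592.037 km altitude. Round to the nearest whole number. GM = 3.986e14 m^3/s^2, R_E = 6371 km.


r = 7.963037e+06 m
T = 2*pi*sqrt(r^3/mu) = 7071.7894 s = 117.8632 min
revs/day = 1440 / 117.8632 = 12.2176
Rounded: 12 revolutions per day

12 revolutions per day


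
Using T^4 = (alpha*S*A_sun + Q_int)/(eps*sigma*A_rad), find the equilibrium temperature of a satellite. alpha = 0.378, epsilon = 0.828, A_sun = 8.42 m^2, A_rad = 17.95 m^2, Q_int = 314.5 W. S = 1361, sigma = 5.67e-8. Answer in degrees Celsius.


Numerator = alpha*S*A_sun + Q_int = 0.378*1361*8.42 + 314.5 = 4646.2364 W
Denominator = eps*sigma*A_rad = 0.828*5.67e-8*17.95 = 8.4270942e-07 W/K^4
T^4 = 5.5134501e+09 K^4
T = 272.4933 K = -0.6566785 C

-0.6567 degrees Celsius


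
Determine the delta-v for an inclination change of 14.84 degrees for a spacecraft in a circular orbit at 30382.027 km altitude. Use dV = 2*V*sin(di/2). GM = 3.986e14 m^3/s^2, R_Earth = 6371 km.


r = 36753.0270 km = 3.6753027e+07 m
V = sqrt(mu/r) = 3293.2302 m/s
di = 14.84 deg = 0.2590069 rad
dV = 2*V*sin(di/2) = 2*3293.2302*sin(0.1295034)
dV = 850.5870 m/s = 0.850587 km/s

0.8506 km/s


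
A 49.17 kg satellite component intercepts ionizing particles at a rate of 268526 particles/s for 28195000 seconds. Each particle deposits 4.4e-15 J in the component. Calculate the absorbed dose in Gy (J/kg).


Total energy deposited = rate * time * E_per
  = 268526 * 28195000 * 4.4e-15 = 0.0333128 J
Dose = E_total / mass = 0.0333128 / 49.17
Dose = 6.7750251e-04 Gy

6.7750e-04 Gy


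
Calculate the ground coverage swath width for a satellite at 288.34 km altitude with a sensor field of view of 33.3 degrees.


FOV = 33.3 deg = 0.5811946 rad
swath = 2 * alt * tan(FOV/2) = 2 * 288.34 * tan(0.2905973)
swath = 2 * 288.34 * 0.2990634
swath = 172.4639 km

172.4639 km


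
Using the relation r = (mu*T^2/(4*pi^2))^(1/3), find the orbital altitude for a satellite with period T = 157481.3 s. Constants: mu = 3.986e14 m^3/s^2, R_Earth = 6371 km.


T = 157481.3 s
r = (mu*T^2/(4*pi^2))^(1/3) = (3.986e14 * 157481.3^2 / (4*pi^2))^(1/3)
r = 6.3029691e+07 m = 63029.6913 km
alt = r - R_E = 63029.6913 - 6371 = 56658.6913 km

56658.6913 km


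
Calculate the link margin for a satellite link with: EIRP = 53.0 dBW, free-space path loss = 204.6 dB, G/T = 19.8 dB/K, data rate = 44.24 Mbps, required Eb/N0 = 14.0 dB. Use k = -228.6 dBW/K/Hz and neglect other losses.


C/N0 = EIRP - FSPL + G/T - k = 53.0 - 204.6 + 19.8 - (-228.6)
C/N0 = 96.8000 dB-Hz
R_b = 44.24 Mbps = 4.424e+07 bps -> 10*log10(R_b) = 76.4582 dB-Hz
Eb/N0 = C/N0 - 10*log10(R_b) = 96.8000 - 76.4582 = 20.3418 dB
Margin = Eb/N0 - Eb/N0_req = 20.3418 - 14.0 = 6.3418 dB (link closes)

6.3418 dB


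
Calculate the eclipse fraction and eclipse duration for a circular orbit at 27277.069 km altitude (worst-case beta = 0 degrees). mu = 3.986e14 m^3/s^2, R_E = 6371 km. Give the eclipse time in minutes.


r = 33648.0690 km
T = 1023.7648 min
Eclipse fraction = arcsin(R_E/r)/pi = arcsin(6371.0000/33648.0690)/pi
= arcsin(0.1893422)/pi = 0.06063555
Eclipse duration = 0.06063555 * 1023.7648 = 62.0765 min

62.0765 minutes


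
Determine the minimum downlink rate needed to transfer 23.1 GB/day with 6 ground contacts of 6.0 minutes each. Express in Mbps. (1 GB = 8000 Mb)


total contact time = 6 * 6.0 * 60 = 2160.0000 s
data = 23.1 GB = 184800.0000 Mb
rate = 184800.0000 / 2160.0000 = 85.5556 Mbps

85.5556 Mbps


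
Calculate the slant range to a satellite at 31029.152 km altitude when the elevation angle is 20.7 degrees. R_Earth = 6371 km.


h = 31029.152 km, el = 20.7 deg
d = -R_E*sin(el) + sqrt((R_E*sin(el))^2 + 2*R_E*h + h^2)
d = -6371.0000*sin(0.3612832) + sqrt((6371.0000*0.3534748)^2 + 2*6371.0000*31029.152 + 31029.152^2)
d = 34670.2704 km

34670.2704 km


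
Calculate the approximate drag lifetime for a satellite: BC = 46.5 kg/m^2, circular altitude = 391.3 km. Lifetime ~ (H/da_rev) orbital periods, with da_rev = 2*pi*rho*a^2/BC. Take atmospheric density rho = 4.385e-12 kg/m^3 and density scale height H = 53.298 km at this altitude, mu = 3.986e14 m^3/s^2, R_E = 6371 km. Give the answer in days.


a = R_E + alt = 6762.3000 km = 6.7623e+06 m
da_rev = 2*pi*rho*a^2/BC = 2*pi*4.385e-12*(6.7623e+06)^2/46.5 = 27.094765 m per revolution
N = H/da_rev = 53298.0000 m / 27.094765 m = 1967.0959 revolutions
P = 2*pi*sqrt(a^3/mu) = 5534.1748 s
lifetime = N*P = 1967.0959 * 5534.1748 = 1.0886253e+07 s = 125.9983 days

125.9983 days


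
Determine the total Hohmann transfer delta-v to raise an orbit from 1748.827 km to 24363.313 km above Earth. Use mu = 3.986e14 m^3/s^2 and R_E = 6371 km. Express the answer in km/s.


r1 = 8119.8270 km = 8.119827e+06 m
r2 = 30734.3130 km = 3.0734313e+07 m
dv1 = sqrt(mu/r1)*(sqrt(2*r2/(r1+r2)) - 1) = 1806.1805 m/s
dv2 = sqrt(mu/r2)*(1 - sqrt(2*r1/(r1+r2))) = 1273.0460 m/s
total dv = |dv1| + |dv2| = 1806.1805 + 1273.0460 = 3079.2265 m/s = 3.0792 km/s

3.0792 km/s


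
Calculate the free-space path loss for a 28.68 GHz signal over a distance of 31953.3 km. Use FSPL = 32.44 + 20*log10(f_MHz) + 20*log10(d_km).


f = 28.68 GHz = 28680.0000 MHz
d = 31953.3 km
FSPL = 32.44 + 20*log10(28680.0000) + 20*log10(31953.3)
FSPL = 32.44 + 89.1516 + 90.0903
FSPL = 211.6819 dB

211.6819 dB


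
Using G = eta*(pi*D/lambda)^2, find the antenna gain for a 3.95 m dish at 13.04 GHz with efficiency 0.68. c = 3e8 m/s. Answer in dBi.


lambda = c/f = 3e8 / 1.304e+10 = 0.02300613 m
G = eta*(pi*D/lambda)^2 = 0.68*(pi*3.95/0.02300613)^2
G = 197840.6466 (linear)
G = 10*log10(197840.6466) = 52.9632 dBi

52.9632 dBi


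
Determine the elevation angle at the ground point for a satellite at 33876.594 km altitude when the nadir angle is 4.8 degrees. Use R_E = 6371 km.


r = R_E + alt = 40247.5940 km
Law of sines in the satellite / Earth-center / ground-point triangle:
  sin(nadir)/R_E = sin(90 + el)/r  =>  cos(el) = (r/R_E)*sin(nadir)
cos(el) = (40247.5940 / 6371.0000) * sin(4.8 deg) = 0.528619
el = arccos(0.528619) = 58.0878 deg
(Earth-central angle = 90 - nadir - el = 27.1122 deg)

58.0878 degrees


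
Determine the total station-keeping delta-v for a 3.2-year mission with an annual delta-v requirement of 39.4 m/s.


dV = rate * years = 39.4 * 3.2
dV = 126.0800 m/s

126.0800 m/s


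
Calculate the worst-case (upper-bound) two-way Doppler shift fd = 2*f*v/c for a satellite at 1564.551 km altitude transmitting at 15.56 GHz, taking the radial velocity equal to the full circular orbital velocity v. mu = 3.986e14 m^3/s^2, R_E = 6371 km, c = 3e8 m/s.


r = 7.935551e+06 m
v = sqrt(mu/r) = 7087.2884 m/s (worst-case radial velocity)
f = 15.56 GHz = 1.556e+10 Hz
fd = 2*f*v/c = 2*1.556e+10*7087.2884/3.0e+08
fd = 735188.0466 Hz

735188.0466 Hz


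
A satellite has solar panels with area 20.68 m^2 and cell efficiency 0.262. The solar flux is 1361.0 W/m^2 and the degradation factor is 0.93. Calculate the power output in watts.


P = area * eta * S * degradation
P = 20.68 * 0.262 * 1361.0 * 0.93
P = 6857.9277 W

6857.9277 W


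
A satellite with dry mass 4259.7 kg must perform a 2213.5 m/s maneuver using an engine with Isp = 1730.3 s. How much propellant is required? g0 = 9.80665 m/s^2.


ve = Isp * g0 = 1730.3 * 9.80665 = 16968.446495 m/s
mass ratio = exp(dv/ve) = exp(2213.5/16968.446495) = 1.13933870
m_prop = m_dry * (mr - 1) = 4259.7 * (1.13933870 - 1)
m_prop = 593.5411 kg

593.5411 kg


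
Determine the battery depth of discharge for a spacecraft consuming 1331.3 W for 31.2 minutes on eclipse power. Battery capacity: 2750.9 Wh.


E_used = P * t / 60 = 1331.3 * 31.2 / 60 = 692.2760 Wh
DOD = E_used / E_total * 100 = 692.2760 / 2750.9 * 100
DOD = 25.1654 %

25.1654 %


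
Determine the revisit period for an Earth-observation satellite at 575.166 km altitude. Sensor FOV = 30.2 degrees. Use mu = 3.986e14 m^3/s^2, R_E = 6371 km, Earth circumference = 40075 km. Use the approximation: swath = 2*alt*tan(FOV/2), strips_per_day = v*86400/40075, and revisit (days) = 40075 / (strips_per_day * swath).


swath = 2*575.166*tan(0.2635447) = 310.3834 km
v = sqrt(mu/r) = 7575.2343 m/s = 7.5752 km/s
strips/day = v*86400/40075 = 7.5752*86400/40075 = 16.3319
coverage/day = strips * swath = 16.3319 * 310.3834 = 5069.1455 km
revisit = 40075 / 5069.1455 = 7.9057 days

7.9057 days


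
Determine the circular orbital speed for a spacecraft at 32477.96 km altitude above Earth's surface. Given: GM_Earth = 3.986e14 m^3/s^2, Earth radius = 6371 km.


r = R_E + alt = 6371.0 + 32477.96 = 38848.9600 km = 3.884896e+07 m
v = sqrt(mu/r) = sqrt(3.986e14 / 3.884896e+07) = 3203.1623 m/s = 3.2032 km/s

3.2032 km/s


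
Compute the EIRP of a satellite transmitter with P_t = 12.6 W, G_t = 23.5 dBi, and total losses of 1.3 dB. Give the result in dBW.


Pt = 12.6 W = 11.0037 dBW
EIRP = Pt_dBW + Gt - losses = 11.0037 + 23.5 - 1.3 = 33.2037 dBW

33.2037 dBW


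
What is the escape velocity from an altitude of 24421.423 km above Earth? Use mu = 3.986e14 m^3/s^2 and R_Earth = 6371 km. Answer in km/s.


r = 6371.0 + 24421.423 = 30792.4230 km = 3.0792423e+07 m
v_esc = sqrt(2*mu/r) = sqrt(2*3.986e14 / 3.0792423e+07)
v_esc = 5088.1712 m/s = 5.0882 km/s

5.0882 km/s


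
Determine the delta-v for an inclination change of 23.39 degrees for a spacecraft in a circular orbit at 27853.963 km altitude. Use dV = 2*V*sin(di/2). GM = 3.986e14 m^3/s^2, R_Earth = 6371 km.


r = 34224.9630 km = 3.4224963e+07 m
V = sqrt(mu/r) = 3412.6925 m/s
di = 23.39 deg = 0.4082325 rad
dV = 2*V*sin(di/2) = 2*3412.6925*sin(0.2041163)
dV = 1383.5181 m/s = 1.3835 km/s

1.3835 km/s


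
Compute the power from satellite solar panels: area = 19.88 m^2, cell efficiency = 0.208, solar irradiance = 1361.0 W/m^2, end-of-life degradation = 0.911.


P = area * eta * S * degradation
P = 19.88 * 0.208 * 1361.0 * 0.911
P = 5126.9162 W

5126.9162 W


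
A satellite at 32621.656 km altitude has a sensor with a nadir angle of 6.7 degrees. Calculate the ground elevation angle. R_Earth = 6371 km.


r = R_E + alt = 38992.6560 km
Law of sines in the satellite / Earth-center / ground-point triangle:
  sin(nadir)/R_E = sin(90 + el)/r  =>  cos(el) = (r/R_E)*sin(nadir)
cos(el) = (38992.6560 / 6371.0000) * sin(6.7 deg) = 0.714064
el = arccos(0.714064) = 44.4335 deg
(Earth-central angle = 90 - nadir - el = 38.8665 deg)

44.4335 degrees


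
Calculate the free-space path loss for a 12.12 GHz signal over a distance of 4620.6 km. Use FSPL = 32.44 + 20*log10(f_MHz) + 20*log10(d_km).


f = 12.12 GHz = 12120.0000 MHz
d = 4620.6 km
FSPL = 32.44 + 20*log10(12120.0000) + 20*log10(4620.6)
FSPL = 32.44 + 81.6701 + 73.2940
FSPL = 187.4040 dB

187.4040 dB


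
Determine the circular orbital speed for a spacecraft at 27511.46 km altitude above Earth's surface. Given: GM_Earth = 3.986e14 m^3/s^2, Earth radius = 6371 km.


r = R_E + alt = 6371.0 + 27511.46 = 33882.4600 km = 3.388246e+07 m
v = sqrt(mu/r) = sqrt(3.986e14 / 3.388246e+07) = 3429.8978 m/s = 3.4299 km/s

3.4299 km/s


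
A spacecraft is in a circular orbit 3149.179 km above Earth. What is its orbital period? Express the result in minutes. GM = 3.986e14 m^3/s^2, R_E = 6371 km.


r = 9520.1790 km = 9.520179e+06 m
T = 2*pi*sqrt(r^3/mu) = 2*pi*sqrt(8.6285008e+20 / 3.986e14)
T = 9244.4035 s = 154.0734 min

154.0734 minutes


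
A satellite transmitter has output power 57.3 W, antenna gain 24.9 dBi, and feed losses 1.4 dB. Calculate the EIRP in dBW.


Pt = 57.3 W = 17.5815 dBW
EIRP = Pt_dBW + Gt - losses = 17.5815 + 24.9 - 1.4 = 41.0815 dBW

41.0815 dBW


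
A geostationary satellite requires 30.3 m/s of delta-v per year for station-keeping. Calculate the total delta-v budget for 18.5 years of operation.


dV = rate * years = 30.3 * 18.5
dV = 560.5500 m/s

560.5500 m/s


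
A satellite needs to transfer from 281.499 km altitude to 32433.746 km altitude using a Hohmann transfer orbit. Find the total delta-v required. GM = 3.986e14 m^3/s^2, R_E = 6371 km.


r1 = 6652.4990 km = 6.652499e+06 m
r2 = 38804.7460 km = 3.8804746e+07 m
dv1 = sqrt(mu/r1)*(sqrt(2*r2/(r1+r2)) - 1) = 2373.5844 m/s
dv2 = sqrt(mu/r2)*(1 - sqrt(2*r1/(r1+r2))) = 1471.0546 m/s
total dv = |dv1| + |dv2| = 2373.5844 + 1471.0546 = 3844.6390 m/s = 3.8446 km/s

3.8446 km/s


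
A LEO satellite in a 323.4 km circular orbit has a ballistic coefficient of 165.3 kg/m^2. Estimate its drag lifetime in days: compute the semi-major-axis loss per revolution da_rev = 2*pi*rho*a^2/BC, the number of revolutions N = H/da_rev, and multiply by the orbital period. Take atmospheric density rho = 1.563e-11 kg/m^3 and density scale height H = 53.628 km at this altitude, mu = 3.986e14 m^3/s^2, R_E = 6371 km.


a = R_E + alt = 6694.4000 km = 6.6944e+06 m
da_rev = 2*pi*rho*a^2/BC = 2*pi*1.563e-11*(6.6944e+06)^2/165.3 = 26.624981 m per revolution
N = H/da_rev = 53628.0000 m / 26.624981 m = 2014.1986 revolutions
P = 2*pi*sqrt(a^3/mu) = 5451.0317 s
lifetime = N*P = 2014.1986 * 5451.0317 = 1.097946e+07 s = 127.0771 days

127.0771 days


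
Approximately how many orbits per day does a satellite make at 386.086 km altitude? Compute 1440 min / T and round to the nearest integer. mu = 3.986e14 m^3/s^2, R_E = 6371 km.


r = 6.757086e+06 m
T = 2*pi*sqrt(r^3/mu) = 5527.7754 s = 92.1296 min
revs/day = 1440 / 92.1296 = 15.6302
Rounded: 16 revolutions per day

16 revolutions per day


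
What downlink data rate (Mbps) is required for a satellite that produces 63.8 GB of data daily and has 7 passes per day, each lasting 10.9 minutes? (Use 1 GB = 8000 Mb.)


total contact time = 7 * 10.9 * 60 = 4578.0000 s
data = 63.8 GB = 510400.0000 Mb
rate = 510400.0000 / 4578.0000 = 111.4897 Mbps

111.4897 Mbps


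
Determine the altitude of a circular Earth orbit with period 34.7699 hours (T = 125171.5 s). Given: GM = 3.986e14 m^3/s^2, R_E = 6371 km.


T = 125171.5 s
r = (mu*T^2/(4*pi^2))^(1/3) = (3.986e14 * 125171.5^2 / (4*pi^2))^(1/3)
r = 5.4083255e+07 m = 54083.2552 km
alt = r - R_E = 54083.2552 - 6371 = 47712.2552 km

47712.2552 km


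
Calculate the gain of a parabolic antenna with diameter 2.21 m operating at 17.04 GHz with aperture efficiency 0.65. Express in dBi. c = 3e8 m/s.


lambda = c/f = 3e8 / 1.704e+10 = 0.01760563 m
G = eta*(pi*D/lambda)^2 = 0.65*(pi*2.21/0.01760563)^2
G = 101086.7702 (linear)
G = 10*log10(101086.7702) = 50.0469 dBi

50.0469 dBi


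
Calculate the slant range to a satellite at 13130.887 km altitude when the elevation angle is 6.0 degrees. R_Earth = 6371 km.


h = 13130.887 km, el = 6.0 deg
d = -R_E*sin(el) + sqrt((R_E*sin(el))^2 + 2*R_E*h + h^2)
d = -6371.0000*sin(0.1047198) + sqrt((6371.0000*0.1045285)^2 + 2*6371.0000*13130.887 + 13130.887^2)
d = 17777.9491 km

17777.9491 km


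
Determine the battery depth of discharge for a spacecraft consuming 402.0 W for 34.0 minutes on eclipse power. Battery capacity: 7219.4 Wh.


E_used = P * t / 60 = 402.0 * 34.0 / 60 = 227.8000 Wh
DOD = E_used / E_total * 100 = 227.8000 / 7219.4 * 100
DOD = 3.1554 %

3.1554 %


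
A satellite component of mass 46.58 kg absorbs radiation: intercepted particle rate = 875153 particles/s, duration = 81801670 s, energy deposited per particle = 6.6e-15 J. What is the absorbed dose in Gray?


Total energy deposited = rate * time * E_per
  = 875153 * 81801670 * 6.6e-15 = 0.4724872 J
Dose = E_total / mass = 0.4724872 / 46.58
Dose = 0.01014356 Gy

0.0101 Gy


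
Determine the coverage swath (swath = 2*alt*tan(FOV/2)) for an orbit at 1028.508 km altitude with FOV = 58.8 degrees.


FOV = 58.8 deg = 1.0263 rad
swath = 2 * alt * tan(FOV/2) = 2 * 1028.508 * tan(0.5131268)
swath = 2 * 1028.508 * 0.563471
swath = 1159.0689 km

1159.0689 km


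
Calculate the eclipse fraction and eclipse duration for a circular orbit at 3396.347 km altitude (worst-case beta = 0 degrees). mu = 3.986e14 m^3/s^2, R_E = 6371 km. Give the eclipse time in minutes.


r = 9767.3470 km
T = 160.1124 min
Eclipse fraction = arcsin(R_E/r)/pi = arcsin(6371.0000/9767.3470)/pi
= arcsin(0.6522754)/pi = 0.2261854
Eclipse duration = 0.2261854 * 160.1124 = 36.2151 min

36.2151 minutes


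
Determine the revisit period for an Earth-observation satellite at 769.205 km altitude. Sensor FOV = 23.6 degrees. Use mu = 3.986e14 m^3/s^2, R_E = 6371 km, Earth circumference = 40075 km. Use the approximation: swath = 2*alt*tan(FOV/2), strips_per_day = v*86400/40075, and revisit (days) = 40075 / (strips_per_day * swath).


swath = 2*769.205*tan(0.2059489) = 321.3906 km
v = sqrt(mu/r) = 7471.5947 m/s = 7.4716 km/s
strips/day = v*86400/40075 = 7.4716*86400/40075 = 16.1084
coverage/day = strips * swath = 16.1084 * 321.3906 = 5177.1015 km
revisit = 40075 / 5177.1015 = 7.7408 days

7.7408 days


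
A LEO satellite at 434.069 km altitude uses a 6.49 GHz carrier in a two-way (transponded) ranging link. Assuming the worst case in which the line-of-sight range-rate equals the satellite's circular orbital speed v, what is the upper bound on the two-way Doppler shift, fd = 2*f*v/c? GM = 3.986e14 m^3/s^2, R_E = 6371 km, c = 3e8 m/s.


r = 6.805069e+06 m
v = sqrt(mu/r) = 7653.3642 m/s (worst-case radial velocity)
f = 6.49 GHz = 6.49e+09 Hz
fd = 2*f*v/c = 2*6.49e+09*7653.3642/3.0e+08
fd = 331135.5578 Hz

331135.5578 Hz


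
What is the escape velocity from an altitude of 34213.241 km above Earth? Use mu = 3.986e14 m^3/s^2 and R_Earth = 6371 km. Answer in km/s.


r = 6371.0 + 34213.241 = 40584.2410 km = 4.0584241e+07 m
v_esc = sqrt(2*mu/r) = sqrt(2*3.986e14 / 4.0584241e+07)
v_esc = 4432.0529 m/s = 4.4321 km/s

4.4321 km/s


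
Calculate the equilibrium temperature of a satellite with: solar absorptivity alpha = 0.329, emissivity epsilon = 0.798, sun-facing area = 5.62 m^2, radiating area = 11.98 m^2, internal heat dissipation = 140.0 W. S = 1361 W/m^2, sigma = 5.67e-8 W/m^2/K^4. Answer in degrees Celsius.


Numerator = alpha*S*A_sun + Q_int = 0.329*1361*5.62 + 140.0 = 2656.4618 W
Denominator = eps*sigma*A_rad = 0.798*5.67e-8*11.98 = 5.4205427e-07 W/K^4
T^4 = 4.9007303e+09 K^4
T = 264.5850 K = -8.5650 C

-8.5650 degrees Celsius


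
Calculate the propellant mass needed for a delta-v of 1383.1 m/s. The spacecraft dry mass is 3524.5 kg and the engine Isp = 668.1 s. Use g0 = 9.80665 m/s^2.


ve = Isp * g0 = 668.1 * 9.80665 = 6551.822865 m/s
mass ratio = exp(dv/ve) = exp(1383.1/6551.822865) = 1.23503777
m_prop = m_dry * (mr - 1) = 3524.5 * (1.23503777 - 1)
m_prop = 828.3906 kg

828.3906 kg


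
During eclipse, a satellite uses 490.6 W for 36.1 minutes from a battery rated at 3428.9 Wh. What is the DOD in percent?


E_used = P * t / 60 = 490.6 * 36.1 / 60 = 295.1777 Wh
DOD = E_used / E_total * 100 = 295.1777 / 3428.9 * 100
DOD = 8.6085 %

8.6085 %


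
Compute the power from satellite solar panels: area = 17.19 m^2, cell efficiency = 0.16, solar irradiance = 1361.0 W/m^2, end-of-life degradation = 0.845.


P = area * eta * S * degradation
P = 17.19 * 0.16 * 1361.0 * 0.845
P = 3163.0838 W

3163.0838 W


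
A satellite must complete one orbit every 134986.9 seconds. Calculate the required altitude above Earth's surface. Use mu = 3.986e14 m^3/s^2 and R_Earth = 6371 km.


T = 134986.9 s
r = (mu*T^2/(4*pi^2))^(1/3) = (3.986e14 * 134986.9^2 / (4*pi^2))^(1/3)
r = 5.6874851e+07 m = 56874.8505 km
alt = r - R_E = 56874.8505 - 6371 = 50503.8505 km

50503.8505 km


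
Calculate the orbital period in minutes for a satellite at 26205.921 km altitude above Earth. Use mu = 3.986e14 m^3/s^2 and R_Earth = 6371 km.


r = 32576.9210 km = 3.2576921e+07 m
T = 2*pi*sqrt(r^3/mu) = 2*pi*sqrt(3.4572446e+22 / 3.986e14)
T = 58516.2212 s = 975.2704 min

975.2704 minutes


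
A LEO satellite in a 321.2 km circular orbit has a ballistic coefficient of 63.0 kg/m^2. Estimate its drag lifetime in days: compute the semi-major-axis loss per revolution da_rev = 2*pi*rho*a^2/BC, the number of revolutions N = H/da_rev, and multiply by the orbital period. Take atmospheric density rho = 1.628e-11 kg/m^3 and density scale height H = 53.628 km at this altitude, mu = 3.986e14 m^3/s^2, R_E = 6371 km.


a = R_E + alt = 6692.2000 km = 6.6922e+06 m
da_rev = 2*pi*rho*a^2/BC = 2*pi*1.628e-11*(6.6922e+06)^2/63.0 = 72.716261 m per revolution
N = H/da_rev = 53628.0000 m / 72.716261 m = 737.4967 revolutions
P = 2*pi*sqrt(a^3/mu) = 5448.3449 s
lifetime = N*P = 737.4967 * 5448.3449 = 4.0181361e+06 s = 46.5062 days

46.5062 days


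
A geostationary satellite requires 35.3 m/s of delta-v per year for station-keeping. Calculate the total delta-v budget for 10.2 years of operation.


dV = rate * years = 35.3 * 10.2
dV = 360.0600 m/s

360.0600 m/s


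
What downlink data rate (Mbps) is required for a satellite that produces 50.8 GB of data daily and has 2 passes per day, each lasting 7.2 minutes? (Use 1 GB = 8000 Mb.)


total contact time = 2 * 7.2 * 60 = 864.0000 s
data = 50.8 GB = 406400.0000 Mb
rate = 406400.0000 / 864.0000 = 470.3704 Mbps

470.3704 Mbps


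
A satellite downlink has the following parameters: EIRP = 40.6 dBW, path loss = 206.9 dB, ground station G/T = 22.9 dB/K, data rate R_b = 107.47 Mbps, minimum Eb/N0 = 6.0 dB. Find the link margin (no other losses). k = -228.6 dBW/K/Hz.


C/N0 = EIRP - FSPL + G/T - k = 40.6 - 206.9 + 22.9 - (-228.6)
C/N0 = 85.2000 dB-Hz
R_b = 107.47 Mbps = 1.0747e+08 bps -> 10*log10(R_b) = 80.3129 dB-Hz
Eb/N0 = C/N0 - 10*log10(R_b) = 85.2000 - 80.3129 = 4.8871 dB
Margin = Eb/N0 - Eb/N0_req = 4.8871 - 6.0 = -1.1129 dB (negative margin: link does not close)

-1.1129 dB


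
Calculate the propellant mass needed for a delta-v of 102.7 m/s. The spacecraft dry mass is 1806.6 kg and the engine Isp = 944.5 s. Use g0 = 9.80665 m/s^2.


ve = Isp * g0 = 944.5 * 9.80665 = 9262.380925 m/s
mass ratio = exp(dv/ve) = exp(102.7/9262.380925) = 1.01114956
m_prop = m_dry * (mr - 1) = 1806.6 * (1.01114956 - 1)
m_prop = 20.1428 kg

20.1428 kg


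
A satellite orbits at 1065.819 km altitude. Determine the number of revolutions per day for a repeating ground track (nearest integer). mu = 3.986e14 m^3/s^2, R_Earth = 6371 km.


r = 7.436819e+06 m
T = 2*pi*sqrt(r^3/mu) = 6382.5179 s = 106.3753 min
revs/day = 1440 / 106.3753 = 13.5370
Rounded: 14 revolutions per day

14 revolutions per day


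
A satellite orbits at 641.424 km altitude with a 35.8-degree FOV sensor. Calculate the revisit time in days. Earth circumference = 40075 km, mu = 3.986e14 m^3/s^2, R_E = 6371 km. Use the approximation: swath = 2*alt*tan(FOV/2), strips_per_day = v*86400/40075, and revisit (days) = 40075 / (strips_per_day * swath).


swath = 2*641.424*tan(0.3124139) = 414.3486 km
v = sqrt(mu/r) = 7539.3614 m/s = 7.5394 km/s
strips/day = v*86400/40075 = 7.5394*86400/40075 = 16.2545
coverage/day = strips * swath = 16.2545 * 414.3486 = 6735.0475 km
revisit = 40075 / 6735.0475 = 5.9502 days

5.9502 days


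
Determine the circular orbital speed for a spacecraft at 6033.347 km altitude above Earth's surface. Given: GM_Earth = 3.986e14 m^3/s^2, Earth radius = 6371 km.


r = R_E + alt = 6371.0 + 6033.347 = 12404.3470 km = 1.2404347e+07 m
v = sqrt(mu/r) = sqrt(3.986e14 / 1.2404347e+07) = 5668.6768 m/s = 5.6687 km/s

5.6687 km/s


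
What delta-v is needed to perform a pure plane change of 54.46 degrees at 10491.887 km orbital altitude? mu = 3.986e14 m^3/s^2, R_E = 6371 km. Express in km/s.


r = 16862.8870 km = 1.6862887e+07 m
V = sqrt(mu/r) = 4861.8626 m/s
di = 54.46 deg = 0.9505063 rad
dV = 2*V*sin(di/2) = 2*4861.8626*sin(0.4752532)
dV = 4449.2223 m/s = 4.4492 km/s

4.4492 km/s


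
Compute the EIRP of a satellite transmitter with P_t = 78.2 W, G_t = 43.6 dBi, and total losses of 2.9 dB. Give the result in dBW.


Pt = 78.2 W = 18.9321 dBW
EIRP = Pt_dBW + Gt - losses = 18.9321 + 43.6 - 2.9 = 59.6321 dBW

59.6321 dBW


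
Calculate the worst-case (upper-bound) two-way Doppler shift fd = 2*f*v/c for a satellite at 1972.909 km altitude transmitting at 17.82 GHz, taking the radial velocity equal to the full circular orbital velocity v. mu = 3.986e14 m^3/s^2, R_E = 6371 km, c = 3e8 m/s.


r = 8.343909e+06 m
v = sqrt(mu/r) = 6911.6839 m/s (worst-case radial velocity)
f = 17.82 GHz = 1.782e+10 Hz
fd = 2*f*v/c = 2*1.782e+10*6911.6839/3.0e+08
fd = 821108.0471 Hz

821108.0471 Hz


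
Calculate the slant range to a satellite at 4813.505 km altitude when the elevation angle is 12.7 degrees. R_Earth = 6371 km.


h = 4813.505 km, el = 12.7 deg
d = -R_E*sin(el) + sqrt((R_E*sin(el))^2 + 2*R_E*h + h^2)
d = -6371.0000*sin(0.2216568) + sqrt((6371.0000*0.2198462)^2 + 2*6371.0000*4813.505 + 4813.505^2)
d = 7898.0320 km

7898.0320 km


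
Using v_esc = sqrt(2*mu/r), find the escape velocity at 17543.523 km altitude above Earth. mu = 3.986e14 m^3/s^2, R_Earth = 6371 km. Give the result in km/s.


r = 6371.0 + 17543.523 = 23914.5230 km = 2.3914523e+07 m
v_esc = sqrt(2*mu/r) = sqrt(2*3.986e14 / 2.3914523e+07)
v_esc = 5773.6810 m/s = 5.7737 km/s

5.7737 km/s


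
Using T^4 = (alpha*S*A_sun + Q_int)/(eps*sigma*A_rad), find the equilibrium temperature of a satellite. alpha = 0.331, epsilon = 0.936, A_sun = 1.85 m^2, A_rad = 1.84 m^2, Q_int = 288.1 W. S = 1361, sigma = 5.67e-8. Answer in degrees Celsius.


Numerator = alpha*S*A_sun + Q_int = 0.331*1361*1.85 + 288.1 = 1121.5084 W
Denominator = eps*sigma*A_rad = 0.936*5.67e-8*1.84 = 9.7651008e-08 W/K^4
T^4 = 1.1484862e+10 K^4
T = 327.3644 K = 54.2144 C

54.2144 degrees Celsius


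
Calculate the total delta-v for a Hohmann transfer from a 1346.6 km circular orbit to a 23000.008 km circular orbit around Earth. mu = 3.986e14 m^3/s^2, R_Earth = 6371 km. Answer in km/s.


r1 = 7717.6000 km = 7.7176e+06 m
r2 = 29371.0080 km = 2.9371008e+07 m
dv1 = sqrt(mu/r1)*(sqrt(2*r2/(r1+r2)) - 1) = 1857.7729 m/s
dv2 = sqrt(mu/r2)*(1 - sqrt(2*r1/(r1+r2))) = 1307.3720 m/s
total dv = |dv1| + |dv2| = 1857.7729 + 1307.3720 = 3165.1449 m/s = 3.1651 km/s

3.1651 km/s


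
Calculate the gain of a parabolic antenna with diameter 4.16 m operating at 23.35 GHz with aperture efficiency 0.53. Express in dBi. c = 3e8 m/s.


lambda = c/f = 3e8 / 2.335e+10 = 0.01284797 m
G = eta*(pi*D/lambda)^2 = 0.53*(pi*4.16/0.01284797)^2
G = 548395.0633 (linear)
G = 10*log10(548395.0633) = 57.3909 dBi

57.3909 dBi


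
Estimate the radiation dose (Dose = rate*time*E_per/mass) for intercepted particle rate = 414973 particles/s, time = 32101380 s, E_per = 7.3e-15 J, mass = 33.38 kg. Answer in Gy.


Total energy deposited = rate * time * E_per
  = 414973 * 32101380 * 7.3e-15 = 0.0972448 J
Dose = E_total / mass = 0.0972448 / 33.38
Dose = 0.002913266 Gy

0.0029 Gy


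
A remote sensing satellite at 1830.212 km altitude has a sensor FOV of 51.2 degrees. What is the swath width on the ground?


FOV = 51.2 deg = 0.8936086 rad
swath = 2 * alt * tan(FOV/2) = 2 * 1830.212 * tan(0.4468043)
swath = 2 * 1830.212 * 0.4791197
swath = 1753.7813 km

1753.7813 km


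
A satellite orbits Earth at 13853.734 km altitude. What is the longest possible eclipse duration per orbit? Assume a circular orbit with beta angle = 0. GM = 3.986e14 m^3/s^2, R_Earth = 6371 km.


r = 20224.7340 km
T = 477.0723 min
Eclipse fraction = arcsin(R_E/r)/pi = arcsin(6371.0000/20224.7340)/pi
= arcsin(0.3150103)/pi = 0.102008
Eclipse duration = 0.102008 * 477.0723 = 48.6652 min

48.6652 minutes


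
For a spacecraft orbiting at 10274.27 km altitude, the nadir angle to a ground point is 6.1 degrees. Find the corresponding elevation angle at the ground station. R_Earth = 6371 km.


r = R_E + alt = 16645.2700 km
Law of sines in the satellite / Earth-center / ground-point triangle:
  sin(nadir)/R_E = sin(90 + el)/r  =>  cos(el) = (r/R_E)*sin(nadir)
cos(el) = (16645.2700 / 6371.0000) * sin(6.1 deg) = 0.2776321
el = arccos(0.2776321) = 73.8811 deg
(Earth-central angle = 90 - nadir - el = 10.0189 deg)

73.8811 degrees


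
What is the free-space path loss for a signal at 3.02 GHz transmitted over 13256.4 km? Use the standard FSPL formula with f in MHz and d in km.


f = 3.02 GHz = 3020.0000 MHz
d = 13256.4 km
FSPL = 32.44 + 20*log10(3020.0000) + 20*log10(13256.4)
FSPL = 32.44 + 69.6001 + 82.4485
FSPL = 184.4887 dB

184.4887 dB


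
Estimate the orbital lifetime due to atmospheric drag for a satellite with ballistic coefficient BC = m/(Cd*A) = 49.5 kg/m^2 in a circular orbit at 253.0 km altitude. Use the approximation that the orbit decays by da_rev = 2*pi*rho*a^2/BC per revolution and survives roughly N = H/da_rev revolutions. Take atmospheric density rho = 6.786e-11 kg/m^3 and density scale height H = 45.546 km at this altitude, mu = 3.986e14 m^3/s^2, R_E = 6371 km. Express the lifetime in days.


a = R_E + alt = 6624.0000 km = 6.624e+06 m
da_rev = 2*pi*rho*a^2/BC = 2*pi*6.786e-11*(6.624e+06)^2/49.5 = 377.945494 m per revolution
N = H/da_rev = 45546.0000 m / 377.945494 m = 120.5094 revolutions
P = 2*pi*sqrt(a^3/mu) = 5365.2715 s
lifetime = N*P = 120.5094 * 5365.2715 = 646565.8706 s = 7.4834 days

7.4834 days


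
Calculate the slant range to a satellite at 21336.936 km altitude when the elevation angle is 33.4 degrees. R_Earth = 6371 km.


h = 21336.936 km, el = 33.4 deg
d = -R_E*sin(el) + sqrt((R_E*sin(el))^2 + 2*R_E*h + h^2)
d = -6371.0000*sin(0.58294) + sqrt((6371.0000*0.5504807)^2 + 2*6371.0000*21336.936 + 21336.936^2)
d = 23685.5317 km

23685.5317 km


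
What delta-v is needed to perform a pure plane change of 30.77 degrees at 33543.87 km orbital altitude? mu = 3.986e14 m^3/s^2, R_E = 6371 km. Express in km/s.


r = 39914.8700 km = 3.991487e+07 m
V = sqrt(mu/r) = 3160.1034 m/s
di = 30.77 deg = 0.5370378 rad
dV = 2*V*sin(di/2) = 2*3160.1034*sin(0.2685189)
dV = 1676.7743 m/s = 1.6768 km/s

1.6768 km/s


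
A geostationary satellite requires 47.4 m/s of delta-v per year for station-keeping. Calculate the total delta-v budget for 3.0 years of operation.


dV = rate * years = 47.4 * 3.0
dV = 142.2000 m/s

142.2000 m/s


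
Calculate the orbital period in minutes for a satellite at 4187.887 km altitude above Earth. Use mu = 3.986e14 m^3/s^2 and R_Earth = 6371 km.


r = 10558.8870 km = 1.0558887e+07 m
T = 2*pi*sqrt(r^3/mu) = 2*pi*sqrt(1.1772113e+21 / 3.986e14)
T = 10797.8784 s = 179.9646 min

179.9646 minutes


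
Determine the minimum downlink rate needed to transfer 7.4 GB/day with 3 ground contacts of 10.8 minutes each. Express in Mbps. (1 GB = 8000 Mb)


total contact time = 3 * 10.8 * 60 = 1944.0000 s
data = 7.4 GB = 59200.0000 Mb
rate = 59200.0000 / 1944.0000 = 30.4527 Mbps

30.4527 Mbps


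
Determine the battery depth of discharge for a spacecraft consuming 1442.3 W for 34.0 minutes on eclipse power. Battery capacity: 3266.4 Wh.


E_used = P * t / 60 = 1442.3 * 34.0 / 60 = 817.3033 Wh
DOD = E_used / E_total * 100 = 817.3033 / 3266.4 * 100
DOD = 25.0215 %

25.0215 %


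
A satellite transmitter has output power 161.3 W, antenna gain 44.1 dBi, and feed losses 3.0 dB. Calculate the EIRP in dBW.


Pt = 161.3 W = 22.0763 dBW
EIRP = Pt_dBW + Gt - losses = 22.0763 + 44.1 - 3.0 = 63.1763 dBW

63.1763 dBW


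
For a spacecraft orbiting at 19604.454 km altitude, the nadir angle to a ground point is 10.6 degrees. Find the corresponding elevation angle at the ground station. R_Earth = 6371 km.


r = R_E + alt = 25975.4540 km
Law of sines in the satellite / Earth-center / ground-point triangle:
  sin(nadir)/R_E = sin(90 + el)/r  =>  cos(el) = (r/R_E)*sin(nadir)
cos(el) = (25975.4540 / 6371.0000) * sin(10.6 deg) = 0.7499953
el = arccos(0.7499953) = 41.4100 deg
(Earth-central angle = 90 - nadir - el = 37.9900 deg)

41.4100 degrees


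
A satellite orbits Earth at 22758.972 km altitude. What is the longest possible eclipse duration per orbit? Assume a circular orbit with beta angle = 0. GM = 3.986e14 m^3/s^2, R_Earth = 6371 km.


r = 29129.9720 km
T = 824.6508 min
Eclipse fraction = arcsin(R_E/r)/pi = arcsin(6371.0000/29129.9720)/pi
= arcsin(0.2187094)/pi = 0.07018469
Eclipse duration = 0.07018469 * 824.6508 = 57.8779 min

57.8779 minutes


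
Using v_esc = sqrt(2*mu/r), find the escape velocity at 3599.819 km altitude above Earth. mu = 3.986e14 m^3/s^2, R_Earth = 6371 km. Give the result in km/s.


r = 6371.0 + 3599.819 = 9970.8190 km = 9.970819e+06 m
v_esc = sqrt(2*mu/r) = sqrt(2*3.986e14 / 9.970819e+06)
v_esc = 8941.6616 m/s = 8.9417 km/s

8.9417 km/s


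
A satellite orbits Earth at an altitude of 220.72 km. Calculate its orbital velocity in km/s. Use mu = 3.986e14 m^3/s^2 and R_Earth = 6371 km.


r = R_E + alt = 6371.0 + 220.72 = 6591.7200 km = 6.59172e+06 m
v = sqrt(mu/r) = sqrt(3.986e14 / 6.59172e+06) = 7776.2331 m/s = 7.7762 km/s

7.7762 km/s


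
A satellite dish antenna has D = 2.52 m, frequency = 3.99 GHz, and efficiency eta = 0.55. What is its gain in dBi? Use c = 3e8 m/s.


lambda = c/f = 3e8 / 3.99e+09 = 0.07518797 m
G = eta*(pi*D/lambda)^2 = 0.55*(pi*2.52/0.07518797)^2
G = 6097.7105 (linear)
G = 10*log10(6097.7105) = 37.8517 dBi

37.8517 dBi


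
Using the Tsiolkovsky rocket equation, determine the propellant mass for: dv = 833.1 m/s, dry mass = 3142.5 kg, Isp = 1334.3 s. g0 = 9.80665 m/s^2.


ve = Isp * g0 = 1334.3 * 9.80665 = 13085.013095 m/s
mass ratio = exp(dv/ve) = exp(833.1/13085.013095) = 1.06573879
m_prop = m_dry * (mr - 1) = 3142.5 * (1.06573879 - 1)
m_prop = 206.5841 kg

206.5841 kg


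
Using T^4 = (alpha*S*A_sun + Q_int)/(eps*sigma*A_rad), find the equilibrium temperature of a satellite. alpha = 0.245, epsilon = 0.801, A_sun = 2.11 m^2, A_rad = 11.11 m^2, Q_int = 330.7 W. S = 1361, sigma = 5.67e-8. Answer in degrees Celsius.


Numerator = alpha*S*A_sun + Q_int = 0.245*1361*2.11 + 330.7 = 1034.2689 W
Denominator = eps*sigma*A_rad = 0.801*5.67e-8*11.11 = 5.0457954e-07 W/K^4
T^4 = 2.049764e+09 K^4
T = 212.7776 K = -60.3724 C

-60.3724 degrees Celsius


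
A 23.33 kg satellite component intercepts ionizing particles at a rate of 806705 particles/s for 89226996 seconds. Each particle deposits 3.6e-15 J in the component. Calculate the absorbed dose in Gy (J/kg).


Total energy deposited = rate * time * E_per
  = 806705 * 89226996 * 3.6e-15 = 0.2591275 J
Dose = E_total / mass = 0.2591275 / 23.33
Dose = 0.01110705 Gy

0.0111 Gy


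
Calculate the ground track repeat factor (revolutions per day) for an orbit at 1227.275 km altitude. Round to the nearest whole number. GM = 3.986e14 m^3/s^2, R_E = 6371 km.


r = 7.598275e+06 m
T = 2*pi*sqrt(r^3/mu) = 6591.4921 s = 109.8582 min
revs/day = 1440 / 109.8582 = 13.1078
Rounded: 13 revolutions per day

13 revolutions per day


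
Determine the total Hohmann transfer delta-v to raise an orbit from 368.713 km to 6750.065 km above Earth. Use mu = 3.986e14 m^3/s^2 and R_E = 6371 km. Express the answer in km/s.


r1 = 6739.7130 km = 6.739713e+06 m
r2 = 13121.0650 km = 1.3121065e+07 m
dv1 = sqrt(mu/r1)*(sqrt(2*r2/(r1+r2)) - 1) = 1149.5583 m/s
dv2 = sqrt(mu/r2)*(1 - sqrt(2*r1/(r1+r2))) = 970.9932 m/s
total dv = |dv1| + |dv2| = 1149.5583 + 970.9932 = 2120.5515 m/s = 2.1206 km/s

2.1206 km/s


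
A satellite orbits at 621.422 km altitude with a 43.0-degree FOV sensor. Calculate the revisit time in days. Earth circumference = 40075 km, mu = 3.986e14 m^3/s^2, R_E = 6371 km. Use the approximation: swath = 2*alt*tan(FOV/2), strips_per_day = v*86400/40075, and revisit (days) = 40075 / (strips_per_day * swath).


swath = 2*621.422*tan(0.3752458) = 489.5693 km
v = sqrt(mu/r) = 7550.1370 m/s = 7.5501 km/s
strips/day = v*86400/40075 = 7.5501*86400/40075 = 16.2778
coverage/day = strips * swath = 16.2778 * 489.5693 = 7969.0985 km
revisit = 40075 / 7969.0985 = 5.0288 days

5.0288 days


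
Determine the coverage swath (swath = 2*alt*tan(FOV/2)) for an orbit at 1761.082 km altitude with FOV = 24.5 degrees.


FOV = 24.5 deg = 0.4276057 rad
swath = 2 * alt * tan(FOV/2) = 2 * 1761.082 * tan(0.2138028)
swath = 2 * 1761.082 * 0.2171213
swath = 764.7368 km

764.7368 km


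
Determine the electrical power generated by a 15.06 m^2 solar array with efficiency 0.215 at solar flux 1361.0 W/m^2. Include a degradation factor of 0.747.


P = area * eta * S * degradation
P = 15.06 * 0.215 * 1361.0 * 0.747
P = 3291.8661 W

3291.8661 W


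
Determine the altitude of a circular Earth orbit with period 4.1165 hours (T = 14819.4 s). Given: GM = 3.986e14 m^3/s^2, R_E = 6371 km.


T = 14819.4 s
r = (mu*T^2/(4*pi^2))^(1/3) = (3.986e14 * 14819.4^2 / (4*pi^2))^(1/3)
r = 1.304006e+07 m = 13040.0603 km
alt = r - R_E = 13040.0603 - 6371 = 6669.0603 km

6669.0603 km


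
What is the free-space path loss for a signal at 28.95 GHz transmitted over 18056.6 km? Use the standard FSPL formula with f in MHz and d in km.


f = 28.95 GHz = 28950.0000 MHz
d = 18056.6 km
FSPL = 32.44 + 20*log10(28950.0000) + 20*log10(18056.6)
FSPL = 32.44 + 89.2330 + 85.1327
FSPL = 206.8057 dB

206.8057 dB


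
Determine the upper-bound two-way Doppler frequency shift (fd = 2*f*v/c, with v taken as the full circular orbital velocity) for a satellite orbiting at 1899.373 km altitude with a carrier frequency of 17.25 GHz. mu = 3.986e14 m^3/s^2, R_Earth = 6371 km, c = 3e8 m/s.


r = 8.270373e+06 m
v = sqrt(mu/r) = 6942.3435 m/s (worst-case radial velocity)
f = 17.25 GHz = 1.725e+10 Hz
fd = 2*f*v/c = 2*1.725e+10*6942.3435/3.0e+08
fd = 798369.5032 Hz

798369.5032 Hz


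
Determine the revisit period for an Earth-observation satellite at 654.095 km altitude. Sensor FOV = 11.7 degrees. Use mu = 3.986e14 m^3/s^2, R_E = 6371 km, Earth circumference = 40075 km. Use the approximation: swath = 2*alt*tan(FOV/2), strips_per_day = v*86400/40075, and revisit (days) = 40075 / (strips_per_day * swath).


swath = 2*654.095*tan(0.1021018) = 134.0346 km
v = sqrt(mu/r) = 7532.5591 m/s = 7.5326 km/s
strips/day = v*86400/40075 = 7.5326*86400/40075 = 16.2399
coverage/day = strips * swath = 16.2399 * 134.0346 = 2176.7053 km
revisit = 40075 / 2176.7053 = 18.4109 days

18.4109 days


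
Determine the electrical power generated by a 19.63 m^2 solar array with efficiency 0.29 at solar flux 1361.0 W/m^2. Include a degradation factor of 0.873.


P = area * eta * S * degradation
P = 19.63 * 0.29 * 1361.0 * 0.873
P = 6763.7986 W

6763.7986 W


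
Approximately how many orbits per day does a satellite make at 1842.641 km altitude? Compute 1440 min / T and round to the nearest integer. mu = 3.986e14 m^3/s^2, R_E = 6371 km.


r = 8.213641e+06 m
T = 2*pi*sqrt(r^3/mu) = 7408.2358 s = 123.4706 min
revs/day = 1440 / 123.4706 = 11.6627
Rounded: 12 revolutions per day

12 revolutions per day


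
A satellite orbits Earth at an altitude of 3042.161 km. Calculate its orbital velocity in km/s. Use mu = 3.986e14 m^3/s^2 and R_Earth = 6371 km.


r = R_E + alt = 6371.0 + 3042.161 = 9413.1610 km = 9.413161e+06 m
v = sqrt(mu/r) = sqrt(3.986e14 / 9.413161e+06) = 6507.3011 m/s = 6.5073 km/s

6.5073 km/s


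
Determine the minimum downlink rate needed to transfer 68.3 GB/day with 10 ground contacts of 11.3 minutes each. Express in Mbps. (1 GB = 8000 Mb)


total contact time = 10 * 11.3 * 60 = 6780.0000 s
data = 68.3 GB = 546400.0000 Mb
rate = 546400.0000 / 6780.0000 = 80.5900 Mbps

80.5900 Mbps


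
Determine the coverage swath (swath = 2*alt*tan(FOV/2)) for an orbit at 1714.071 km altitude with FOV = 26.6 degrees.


FOV = 26.6 deg = 0.4642576 rad
swath = 2 * alt * tan(FOV/2) = 2 * 1714.071 * tan(0.2321288)
swath = 2 * 1714.071 * 0.23639
swath = 810.3784 km

810.3784 km


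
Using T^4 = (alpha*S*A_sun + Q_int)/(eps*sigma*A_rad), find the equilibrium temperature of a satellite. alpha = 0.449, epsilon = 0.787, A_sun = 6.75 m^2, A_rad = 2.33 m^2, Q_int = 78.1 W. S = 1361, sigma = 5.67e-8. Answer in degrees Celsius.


Numerator = alpha*S*A_sun + Q_int = 0.449*1361*6.75 + 78.1 = 4202.9508 W
Denominator = eps*sigma*A_rad = 0.787*5.67e-8*2.33 = 1.0397136e-07 W/K^4
T^4 = 4.0424121e+10 K^4
T = 448.3944 K = 175.2444 C

175.2444 degrees Celsius
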